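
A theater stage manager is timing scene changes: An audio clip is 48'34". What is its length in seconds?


Minutes: 48
Seconds: 34
Convert minutes to seconds: 48 x 60 = 2880
Add remaining seconds: 2880 + 34 = 2914

2914


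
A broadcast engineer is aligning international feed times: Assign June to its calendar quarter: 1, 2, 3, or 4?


Month: June (month 6)
Q1: January-March (months 1-3)
Q2: April-June (months 4-6)
Q3: July-September (months 7-9)
Q4: October-December (months 10-12)
Month 6 falls in Q2

2


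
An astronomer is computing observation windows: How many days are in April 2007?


Month: April
Year: 2007
April is a 30-day month
Total: 30 days

30


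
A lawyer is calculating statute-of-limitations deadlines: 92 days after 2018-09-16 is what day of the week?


Start: 2018-09-16 (Sunday)
Step 1 - find target date: add 92 days
  2018-09-16 + 92 days = 2018-12-17
Step 2 - day of week:
  92 mod 7 = 1
  Sunday + 1 days -> Monday
Result: Monday (2018-12-17)

Monday


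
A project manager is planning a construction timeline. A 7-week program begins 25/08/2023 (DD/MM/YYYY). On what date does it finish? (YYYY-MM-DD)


Start: 2023-08-25
Weeks to add: 7
Convert to days: 7 x 7 = 49 days
Add 49 days to 2023-08-25
Result: 2023-10-13

2023-10-13


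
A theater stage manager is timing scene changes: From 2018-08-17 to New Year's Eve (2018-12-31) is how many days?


Start: August 17, 2018
End: December 31, 2018
Days left in August: 14
September: 30
October: 31
November: 30
December: 31
Sum of remaining months: 122
Total: 14 + 122 = 136

136


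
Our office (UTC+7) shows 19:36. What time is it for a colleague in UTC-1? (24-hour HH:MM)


Local time: 19:36 at UTC+7 (offset 7h)
Target zone: UTC-1 (offset -1h)
Difference: -1 - (7) = -8 hours
Calculation: 19 + (-8) = 11
Result: 11:36

11:36


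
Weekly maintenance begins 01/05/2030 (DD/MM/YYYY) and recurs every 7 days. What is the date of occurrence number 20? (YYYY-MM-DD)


First occurrence: 2030-05-01 (occurrence 1)
Each occurrence is 7 days after the previous.
Occurrence 20 is 19 weeks after the first.
19 weeks = 133 days
2030-05-01 + 133 days = 2030-09-11

2030-09-11


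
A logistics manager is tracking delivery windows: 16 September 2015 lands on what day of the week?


Date: 2015-09-16
January 1, 2015 is a Thursday
Day of year: 259
Offset from Jan 1: 258 days
258 mod 7 = 6
Result: Wednesday

Wednesday


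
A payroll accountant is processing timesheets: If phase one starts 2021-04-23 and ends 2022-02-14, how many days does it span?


Start date: 2021-04-23
End date: 2022-02-14
Apr 2021: +8 days
May 2021: +31 days
Jun 2021: +30 days
... (8 more months)
Total: 297 days

297


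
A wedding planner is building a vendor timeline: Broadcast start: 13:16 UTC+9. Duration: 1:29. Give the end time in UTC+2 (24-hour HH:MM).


Start: 13:16 in UTC+9
Step 1 - add duration:
  minutes: 16 + 29 = 45
  hours: 13 + 1 + 0 = 14
  end in UTC+9: 14:45
Step 2 - convert UTC+9 -> UTC+2:
  offset difference: 2 - (9) = -7 hours
  14 + (-7) = 7 -> mod 24 = 7
Result: 07:45 in UTC+2

07:45


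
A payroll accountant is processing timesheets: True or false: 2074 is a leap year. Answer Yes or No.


Year: 2074
Divisible by 4? 2074 / 4 = 518.5 -> No
Not divisible by 4, so NOT a leap year

No


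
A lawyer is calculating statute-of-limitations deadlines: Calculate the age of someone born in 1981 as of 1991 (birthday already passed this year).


Birth year: 1981
Current year: 1991
Age = current year - birth year
Age = 1991 - 1981 = 10

10


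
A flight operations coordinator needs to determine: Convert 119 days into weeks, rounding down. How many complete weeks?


Total days: 119
Days per week: 7
Division: 119 / 7 = 17 remainder 0
Complete weeks: 17
Remaining days: 0

17


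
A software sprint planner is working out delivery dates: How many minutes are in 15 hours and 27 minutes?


Hours: 15
Extra minutes: 27
Minutes per hour: 60
Hours to minutes: 15 x 60 = 900
Total: 900 + 27 = 927

927


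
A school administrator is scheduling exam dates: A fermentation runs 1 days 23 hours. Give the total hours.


Days: 1
Extra hours: 23
Hours per day: 24
Days to hours: 1 x 24 = 24
Total: 24 + 23 = 47

47


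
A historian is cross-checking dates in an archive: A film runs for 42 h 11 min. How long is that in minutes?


Hours: 42
Minutes: 11
Convert hours to minutes: 42 x 60 = 2520
Add remaining minutes: 2520 + 11 = 2531

2531


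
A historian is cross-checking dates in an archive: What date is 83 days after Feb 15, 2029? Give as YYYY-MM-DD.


Start: 2029-02-15
Adding 83 days
Days remaining in February: 13
After February: 70 days still to add
March 2029: 31 days, 39 remaining
April 2029: 30 days, 9 remaining
May 2029 has 31 days, need 9
Result: 2029-05-09

2029-05-09


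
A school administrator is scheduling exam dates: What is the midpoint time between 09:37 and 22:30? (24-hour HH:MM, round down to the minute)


Start time: 09:37 = 577 minutes from midnight
End time: 22:30 = 1350 minutes from midnight
Sum: 577 + 1350 = 1927
Midpoint: 1927 / 2 = 963 minutes
Convert: 963 / 60 = 16 hours, 3 minutes
Result: 16:03

16:03


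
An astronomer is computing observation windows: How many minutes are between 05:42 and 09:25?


Start time: 05:42 = 342 minutes from midnight
End time: 09:25 = 565 minutes from midnight
Difference: 565 - 342 = 223 minutes
That is 3 hours and 43 minutes

223


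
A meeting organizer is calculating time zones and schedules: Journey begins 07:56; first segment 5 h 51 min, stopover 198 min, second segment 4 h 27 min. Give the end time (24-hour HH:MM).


Depart: 07:56
Leg 1: +351 min -> 13:47
Layover: +198 min -> 17:05
Leg 2: +267 min -> 21:32
Total travel: 816 minutes = 13h 36m
Arrival: 21:32

21:32


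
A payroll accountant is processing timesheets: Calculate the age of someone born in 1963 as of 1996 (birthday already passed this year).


Birth year: 1963
Current year: 1996
Age = current year - birth year
Age = 1996 - 1963 = 33

33


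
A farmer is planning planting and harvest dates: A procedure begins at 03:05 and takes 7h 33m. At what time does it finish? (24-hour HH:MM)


Start time: 03:05
Adding: 7 hours 33 minutes
Minutes: 5 + 33 = 38
Hours: 3 + 7 + 0 = 10
Result: 10:38

10:38


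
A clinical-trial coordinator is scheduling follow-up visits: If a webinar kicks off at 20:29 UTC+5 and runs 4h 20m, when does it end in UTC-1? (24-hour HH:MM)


Start: 20:29 in UTC+5
Step 1 - add duration:
  minutes: 29 + 20 = 49
  hours: 20 + 4 + 0 = 24
  end in UTC+5: 00:49
Step 2 - convert UTC+5 -> UTC-1:
  offset difference: -1 - (5) = -6 hours
  0 + (-6) = -6 -> mod 24 = 18
Result: 18:49 in UTC-1

18:49


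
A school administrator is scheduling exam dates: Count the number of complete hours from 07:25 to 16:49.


Start: 07:25
End: 16:49
Hour difference: 16 - 7 = 9 hours
Minute difference: 49 - 25 = 24 minutes
Total minutes: 564
Complete hours: 564 / 60 = 9 (remainder 24)

9


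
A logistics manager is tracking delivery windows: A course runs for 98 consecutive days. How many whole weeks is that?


Total days: 98
Days per week: 7
Division: 98 / 7 = 14 remainder 0
Complete weeks: 14
Remaining days: 0

14


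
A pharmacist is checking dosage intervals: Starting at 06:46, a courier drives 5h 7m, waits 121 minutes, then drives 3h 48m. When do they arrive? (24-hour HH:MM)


Depart: 06:46
Leg 1: +307 min -> 11:53
Layover: +121 min -> 13:54
Leg 2: +228 min -> 17:42
Total travel: 656 minutes = 10h 56m
Arrival: 17:42

17:42


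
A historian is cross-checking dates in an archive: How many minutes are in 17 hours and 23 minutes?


Hours: 17
Minutes: 23
Convert hours to minutes: 17 x 60 = 1020
Add remaining minutes: 1020 + 23 = 1043

1043


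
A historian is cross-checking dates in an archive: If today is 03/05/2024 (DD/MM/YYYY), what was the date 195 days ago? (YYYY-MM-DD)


Start: 2024-05-03
Subtracting 195 days
Days already passed in May: 3
After going back through May: 192 more days to subtract
April 2024: 30 days, 162 remaining
March 2024: 31 days, 131 remaining
February 2024: 29 days, 102 remaining
January 2024: 31 days, 71 remaining
Result: 2023-10-21

2023-10-21


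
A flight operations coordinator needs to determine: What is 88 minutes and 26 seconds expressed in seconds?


Minutes: 88
Extra seconds: 26
Seconds per minute: 60
Minutes to seconds: 88 x 60 = 5280
Total: 5280 + 26 = 5306

5306


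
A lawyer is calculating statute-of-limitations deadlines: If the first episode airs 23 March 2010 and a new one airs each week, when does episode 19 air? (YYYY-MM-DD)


First occurrence: 2010-03-23 (occurrence 1)
Each occurrence is 7 days after the previous.
Occurrence 19 is 18 weeks after the first.
18 weeks = 126 days
2010-03-23 + 126 days = 2010-07-27

2010-07-27


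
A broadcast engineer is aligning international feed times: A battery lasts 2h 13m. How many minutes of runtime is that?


Hours: 2
Extra minutes: 13
Minutes per hour: 60
Hours to minutes: 2 x 60 = 120
Total: 120 + 13 = 133

133


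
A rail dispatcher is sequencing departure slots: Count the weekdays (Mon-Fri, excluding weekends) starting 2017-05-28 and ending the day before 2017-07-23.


Start: 2017-05-28 (Sunday)
End (exclusive): 2017-07-23 (Sunday)
Total calendar days: 56
Full weeks: 56 // 7 = 8 -> 40 weekdays
Remaining 0 days starting on Sunday:
Total business days: 40 + 0 = 40

40


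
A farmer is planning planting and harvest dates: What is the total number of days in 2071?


Year: 2071
Check leap year rules:
Divisible by 4? No
2071 is not a leap year
Days: 365

365


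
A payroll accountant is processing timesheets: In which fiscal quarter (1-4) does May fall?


Month: May (month 5)
Q1: January-March (months 1-3)
Q2: April-June (months 4-6)
Q3: July-September (months 7-9)
Q4: October-December (months 10-12)
Month 5 falls in Q2

2


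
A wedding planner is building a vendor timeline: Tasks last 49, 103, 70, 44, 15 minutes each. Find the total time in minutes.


Durations: 49, 103, 70, 44, 15
Running sum: 49
+ 103 = 152
+ 70 = 222
+ 44 = 266
+ 15 = 281
Total duration: 281 minutes
That is 4 hours and 41 minutes

281


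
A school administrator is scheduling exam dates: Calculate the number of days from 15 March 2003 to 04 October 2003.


Start date: 2003-03-15
End date: 2003-10-04
Mar 2003: +17 days
Apr 2003: +30 days
May 2003: +31 days
... (5 more months)
Total: 203 days

203


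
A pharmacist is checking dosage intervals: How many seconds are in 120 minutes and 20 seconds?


Minutes: 120
Seconds: 20
Convert minutes to seconds: 120 x 60 = 7200
Add remaining seconds: 7200 + 20 = 7220

7220


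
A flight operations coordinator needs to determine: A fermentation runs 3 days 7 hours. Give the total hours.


Days: 3
Extra hours: 7
Hours per day: 24
Days to hours: 3 x 24 = 72
Total: 72 + 7 = 79

79


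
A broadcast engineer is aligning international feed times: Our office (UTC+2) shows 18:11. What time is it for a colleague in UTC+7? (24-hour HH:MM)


Local time: 18:11 at UTC+2 (offset 2h)
Target zone: UTC+7 (offset 7h)
Difference: 7 - (2) = 5 hours
Calculation: 18 + (5) = 23
Result: 23:11

23:11


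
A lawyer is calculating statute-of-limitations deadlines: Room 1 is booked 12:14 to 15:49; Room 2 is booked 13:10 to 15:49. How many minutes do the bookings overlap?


Interval A: [734, 949] minutes from midnight
Interval B: [790, 949] minutes from midnight
Overlap start = max(734, 790) = 790
Overlap end = min(949, 949) = 949
Overlap = 949 - 790 = 159 minutes

159


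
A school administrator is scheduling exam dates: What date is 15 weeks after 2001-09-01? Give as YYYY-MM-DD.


Start: 2001-09-01
Weeks to add: 15
Convert to days: 15 x 7 = 105 days
Add 105 days to 2001-09-01
Result: 2001-12-15

2001-12-15


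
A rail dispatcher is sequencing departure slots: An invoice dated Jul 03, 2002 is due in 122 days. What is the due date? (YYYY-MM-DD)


Start: 2002-07-03
Adding 122 days
Days remaining in July: 28
After July: 94 days still to add
August 2002: 31 days, 63 remaining
September 2002: 30 days, 33 remaining
October 2002: 31 days, 2 remaining
November 2002 has 30 days, need 2
Result: 2002-11-02

2002-11-02


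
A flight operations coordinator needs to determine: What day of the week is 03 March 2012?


Date: 2012-03-03
January 1, 2012 is a Sunday
Day of year: 63
Offset from Jan 1: 62 days
62 mod 7 = 6
Result: Saturday

Saturday


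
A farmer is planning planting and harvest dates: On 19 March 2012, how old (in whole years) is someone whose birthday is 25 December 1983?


Birth: 1983-12-25
Reference: 2012-03-19
Year difference: 2012 - 1983 = 29
Has birthday (12-25) occurred by 03-19? No
Birthday not yet reached this year -> subtract 1
Age in full years: 28

28


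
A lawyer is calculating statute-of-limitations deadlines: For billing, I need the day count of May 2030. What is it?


Month: May
Year: 2030
May is a 31-day month
Total: 31 days

31


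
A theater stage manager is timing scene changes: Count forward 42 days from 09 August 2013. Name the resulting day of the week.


Start: 2013-08-09 (Friday)
Step 1 - find target date: add 42 days
  2013-08-09 + 42 days = 2013-09-20
Step 2 - day of week:
  42 mod 7 = 0
  Friday + 0 days -> Friday
Result: Friday (2013-09-20)

Friday


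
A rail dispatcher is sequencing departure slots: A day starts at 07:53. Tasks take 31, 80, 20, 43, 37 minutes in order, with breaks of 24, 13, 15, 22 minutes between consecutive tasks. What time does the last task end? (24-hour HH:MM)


Start: 07:53 = 473 min from midnight
  after task 1 (31 min): 08:24
  after break (24 min): 08:48
  after task 2 (80 min): 10:08
  after break (13 min): 10:21
  after task 3 (20 min): 10:41
  after break (15 min): 10:56
  after task 4 (43 min): 11:39
  after break (22 min): 12:01
  after task 5 (37 min): 12:38
Total elapsed: 285 minutes
End time: 12:38

12:38


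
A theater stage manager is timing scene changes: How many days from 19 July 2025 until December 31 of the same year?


Start: July 19, 2025
End: December 31, 2025
Days left in July: 12
August: 31
September: 30
October: 31
November: 30
... plus remaining months
Sum of remaining months: 153
Total: 12 + 153 = 165

165


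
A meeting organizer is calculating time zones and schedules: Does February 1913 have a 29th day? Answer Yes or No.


Year: 1913
Divisible by 4? 1913 / 4 = 478.25 -> No
Not divisible by 4, so NOT a leap year

No


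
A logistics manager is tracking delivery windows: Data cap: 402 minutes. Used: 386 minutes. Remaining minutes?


Total budget: 402 minutes
Time used: 386 minutes
Remaining: 402 - 386 = 16 minutes
Percent used: 96.0%
Percent remaining: 4.0%

16


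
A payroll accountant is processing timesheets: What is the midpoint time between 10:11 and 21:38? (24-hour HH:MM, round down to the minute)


Start time: 10:11 = 611 minutes from midnight
End time: 21:38 = 1298 minutes from midnight
Sum: 611 + 1298 = 1909
Midpoint: 1909 / 2 = 954 minutes
Convert: 954 / 60 = 15 hours, 54 minutes
Result: 15:54

15:54


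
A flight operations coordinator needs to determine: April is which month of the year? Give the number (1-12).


Calendar month order:
3. March
4. April <--
5. May
April is month number 4

4


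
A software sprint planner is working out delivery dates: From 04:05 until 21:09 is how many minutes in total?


Start time: 04:05 = 245 minutes from midnight
End time: 21:09 = 1269 minutes from midnight
Difference: 1269 - 245 = 1024 minutes
That is 17 hours and 4 minutes

1024


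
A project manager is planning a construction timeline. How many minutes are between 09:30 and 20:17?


Start time: 09:30 = 570 minutes from midnight
End time: 20:17 = 1217 minutes from midnight
Difference: 1217 - 570 = 647 minutes
That is 10 hours and 47 minutes

647


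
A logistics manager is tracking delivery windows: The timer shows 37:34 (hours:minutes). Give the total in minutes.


Hours: 37
Minutes: 34
Convert hours to minutes: 37 x 60 = 2220
Add remaining minutes: 2220 + 34 = 2254

2254


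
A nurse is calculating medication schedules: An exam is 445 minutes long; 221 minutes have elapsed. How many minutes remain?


Total budget: 445 minutes
Time used: 221 minutes
Remaining: 445 - 221 = 224 minutes
Percent used: 49.7%
Percent remaining: 50.3%

224


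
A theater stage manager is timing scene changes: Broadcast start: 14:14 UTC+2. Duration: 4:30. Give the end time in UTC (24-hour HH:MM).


Start: 14:14 in UTC+2
Step 1 - add duration:
  minutes: 14 + 30 = 44
  hours: 14 + 4 + 0 = 18
  end in UTC+2: 18:44
Step 2 - convert UTC+2 -> UTC:
  offset difference: 0 - (2) = -2 hours
  18 + (-2) = 16 -> mod 24 = 16
Result: 16:44 in UTC

16:44


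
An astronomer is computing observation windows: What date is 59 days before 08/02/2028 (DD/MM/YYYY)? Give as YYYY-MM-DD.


Start: 2028-02-08
Subtracting 59 days
Days already passed in February: 8
After going back through February: 51 more days to subtract
January 2028: 31 days, 20 remaining
December 2027 has 31 days, need 20
Result: 2027-12-11

2027-12-11


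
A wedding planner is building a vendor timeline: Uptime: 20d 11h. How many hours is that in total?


Days: 20
Extra hours: 11
Hours per day: 24
Days to hours: 20 x 24 = 480
Total: 480 + 11 = 491

491


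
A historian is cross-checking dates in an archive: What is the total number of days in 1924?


Year: 1924
Check leap year rules:
Divisible by 4? Yes
Divisible by 100? No
1924 is a leap year
Days: 366

366


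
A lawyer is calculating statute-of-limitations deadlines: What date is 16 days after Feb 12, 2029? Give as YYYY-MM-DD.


Start: 2029-02-12
Adding 16 days
Days remaining in February: 16
Result: 2029-02-28

2029-02-28


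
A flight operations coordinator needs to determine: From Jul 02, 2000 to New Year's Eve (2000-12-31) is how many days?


Start: July 02, 2000
End: December 31, 2000
Days left in July: 29
August: 31
September: 30
October: 31
November: 30
... plus remaining months
Sum of remaining months: 153
Total: 29 + 153 = 182

182


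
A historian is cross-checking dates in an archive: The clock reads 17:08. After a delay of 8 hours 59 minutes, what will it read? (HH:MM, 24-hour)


Start time: 17:08
Adding: 8 hours 59 minutes
Minutes: 8 + 59 = 67
Minute overflow: 67 >= 60, so carry 1 hour, minutes = 7
Hours: 17 + 8 + 1 = 26
Hour wraparound: 26 mod 24 = 2
Result: 02:07

02:07


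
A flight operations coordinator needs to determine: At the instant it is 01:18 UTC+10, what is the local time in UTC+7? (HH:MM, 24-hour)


Local time: 01:18 at UTC+10 (offset 10h)
Target zone: UTC+7 (offset 7h)
Difference: 7 - (10) = -3 hours
Calculation: 1 + (-3) = -2
Wraparound: (-2) mod 24 = 22
Result: 22:18

22:18


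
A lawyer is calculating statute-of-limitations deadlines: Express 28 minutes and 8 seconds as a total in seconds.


Minutes: 28
Seconds: 8
Convert minutes to seconds: 28 x 60 = 1680
Add remaining seconds: 1680 + 8 = 1688

1688


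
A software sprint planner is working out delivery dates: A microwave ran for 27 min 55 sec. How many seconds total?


Minutes: 27
Extra seconds: 55
Seconds per minute: 60
Minutes to seconds: 27 x 60 = 1620
Total: 1620 + 55 = 1675

1675


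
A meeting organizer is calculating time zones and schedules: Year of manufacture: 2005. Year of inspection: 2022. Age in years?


Birth year: 2005
Current year: 2022
Age = current year - birth year
Age = 2022 - 2005 = 17

17


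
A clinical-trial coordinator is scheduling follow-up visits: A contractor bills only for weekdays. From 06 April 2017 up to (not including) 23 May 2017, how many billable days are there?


Start: 2017-04-06 (Thursday)
End (exclusive): 2017-05-23 (Tuesday)
Total calendar days: 47
Full weeks: 47 // 7 = 6 -> 30 weekdays
Remaining 5 days starting on Thursday:
  Thu(w), Fri(w), Sat(-), Sun(-), Mon(w) -> 3 weekdays
Total business days: 30 + 3 = 33

33


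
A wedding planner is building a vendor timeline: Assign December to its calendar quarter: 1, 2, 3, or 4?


Month: December (month 12)
Q1: January-March (months 1-3)
Q2: April-June (months 4-6)
Q3: July-September (months 7-9)
Q4: October-December (months 10-12)
Month 12 falls in Q4

4


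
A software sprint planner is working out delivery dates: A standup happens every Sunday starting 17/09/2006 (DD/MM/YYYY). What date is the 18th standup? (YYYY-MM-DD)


First occurrence: 2006-09-17 (occurrence 1)
Each occurrence is 7 days after the previous.
Occurrence 18 is 17 weeks after the first.
17 weeks = 119 days
2006-09-17 + 119 days = 2007-01-14

2007-01-14


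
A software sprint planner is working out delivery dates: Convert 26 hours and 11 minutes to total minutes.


Hours: 26
Extra minutes: 11
Minutes per hour: 60
Hours to minutes: 26 x 60 = 1560
Total: 1560 + 11 = 1571

1571


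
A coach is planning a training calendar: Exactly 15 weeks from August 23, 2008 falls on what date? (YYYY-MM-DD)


Start: 2008-08-23
Weeks to add: 15
Convert to days: 15 x 7 = 105 days
Add 105 days to 2008-08-23
Result: 2008-12-06

2008-12-06


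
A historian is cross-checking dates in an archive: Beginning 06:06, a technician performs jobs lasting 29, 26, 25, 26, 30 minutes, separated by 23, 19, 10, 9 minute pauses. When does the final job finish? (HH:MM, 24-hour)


Start: 06:06 = 366 min from midnight
  after task 1 (29 min): 06:35
  after break (23 min): 06:58
  after task 2 (26 min): 07:24
  after break (19 min): 07:43
  after task 3 (25 min): 08:08
  after break (10 min): 08:18
  after task 4 (26 min): 08:44
  after break (9 min): 08:53
  after task 5 (30 min): 09:23
Total elapsed: 197 minutes
End time: 09:23

09:23


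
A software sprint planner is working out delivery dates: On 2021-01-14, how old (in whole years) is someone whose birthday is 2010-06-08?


Birth: 2010-06-08
Reference: 2021-01-14
Year difference: 2021 - 2010 = 11
Has birthday (06-08) occurred by 01-14? No
Birthday not yet reached this year -> subtract 1
Age in full years: 10

10


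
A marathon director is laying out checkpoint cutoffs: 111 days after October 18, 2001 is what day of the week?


Start: 2001-10-18 (Thursday)
Step 1 - find target date: add 111 days
  2001-10-18 + 111 days = 2002-02-06
Step 2 - day of week:
  111 mod 7 = 6
  Thursday + 6 days -> Wednesday
Result: Wednesday (2002-02-06)

Wednesday


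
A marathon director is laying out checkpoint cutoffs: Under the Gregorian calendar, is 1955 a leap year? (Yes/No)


Year: 1955
Divisible by 4? 1955 / 4 = 488.75 -> No
Not divisible by 4, so NOT a leap year

No


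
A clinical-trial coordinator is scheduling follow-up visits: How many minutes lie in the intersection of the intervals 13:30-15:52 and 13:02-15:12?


Interval A: [810, 952] minutes from midnight
Interval B: [782, 912] minutes from midnight
Overlap start = max(810, 782) = 810
Overlap end = min(952, 912) = 912
Overlap = 912 - 810 = 102 minutes

102


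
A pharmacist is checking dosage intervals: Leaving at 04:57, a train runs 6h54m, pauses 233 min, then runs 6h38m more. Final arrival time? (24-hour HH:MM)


Depart: 04:57
Leg 1: +414 min -> 11:51
Layover: +233 min -> 15:44
Leg 2: +398 min -> 22:22
Total travel: 1045 minutes = 17h 25m
Arrival: 22:22

22:22


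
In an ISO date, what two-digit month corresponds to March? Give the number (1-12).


Calendar month order:
2. February
3. March <--
4. April
March is month number 3

3


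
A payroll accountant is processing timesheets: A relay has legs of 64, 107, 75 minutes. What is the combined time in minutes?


Durations: 64, 107, 75
Running sum: 64
+ 107 = 171
+ 75 = 246
Total duration: 246 minutes
That is 4 hours and 6 minutes

246


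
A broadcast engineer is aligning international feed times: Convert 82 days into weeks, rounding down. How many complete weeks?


Total days: 82
Days per week: 7
Division: 82 / 7 = 11 remainder 5
Complete weeks: 11
Remaining days: 5

11


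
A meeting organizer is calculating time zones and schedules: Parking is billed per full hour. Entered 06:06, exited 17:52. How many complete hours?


Start: 06:06
End: 17:52
Hour difference: 17 - 6 = 11 hours
Minute difference: 52 - 6 = 46 minutes
Total minutes: 706
Complete hours: 706 / 60 = 11 (remainder 46)

11


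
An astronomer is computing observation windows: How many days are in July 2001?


Month: July
Year: 2001
July is a 31-day month
Total: 31 days

31


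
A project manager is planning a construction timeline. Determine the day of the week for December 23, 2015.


Date: 2015-12-23
January 1, 2015 is a Thursday
Day of year: 357
Offset from Jan 1: 356 days
356 mod 7 = 6
Result: Wednesday

Wednesday


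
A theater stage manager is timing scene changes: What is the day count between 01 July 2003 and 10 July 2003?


Start date: 2003-07-01
End date: 2003-07-10
Jul 2003: +9 days
Total: 9 days

9


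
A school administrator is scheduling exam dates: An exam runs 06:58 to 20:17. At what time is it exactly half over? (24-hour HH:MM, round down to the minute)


Start time: 06:58 = 418 minutes from midnight
End time: 20:17 = 1217 minutes from midnight
Sum: 418 + 1217 = 1635
Midpoint: 1635 / 2 = 817 minutes
Convert: 817 / 60 = 13 hours, 37 minutes
Result: 13:37

13:37


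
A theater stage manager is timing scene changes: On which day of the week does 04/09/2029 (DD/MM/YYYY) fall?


Date: 2029-09-04
January 1, 2029 is a Monday
Day of year: 247
Offset from Jan 1: 246 days
246 mod 7 = 1
Result: Tuesday

Tuesday


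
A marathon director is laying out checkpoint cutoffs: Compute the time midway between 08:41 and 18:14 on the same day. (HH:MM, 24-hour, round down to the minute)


Start time: 08:41 = 521 minutes from midnight
End time: 18:14 = 1094 minutes from midnight
Sum: 521 + 1094 = 1615
Midpoint: 1615 / 2 = 807 minutes
Convert: 807 / 60 = 13 hours, 27 minutes
Result: 13:27

13:27


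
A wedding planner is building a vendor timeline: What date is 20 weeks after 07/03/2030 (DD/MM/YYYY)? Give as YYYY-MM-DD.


Start: 2030-03-07
Weeks to add: 20
Convert to days: 20 x 7 = 140 days
Add 140 days to 2030-03-07
Result: 2030-07-25

2030-07-25


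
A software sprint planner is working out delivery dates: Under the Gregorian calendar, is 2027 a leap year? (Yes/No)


Year: 2027
Divisible by 4? 2027 / 4 = 506.75 -> No
Not divisible by 4, so NOT a leap year

No


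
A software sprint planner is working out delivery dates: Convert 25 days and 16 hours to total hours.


Days: 25
Extra hours: 16
Hours per day: 24
Days to hours: 25 x 24 = 600
Total: 600 + 16 = 616

616


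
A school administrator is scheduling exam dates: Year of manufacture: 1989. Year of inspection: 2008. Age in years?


Birth year: 1989
Current year: 2008
Age = current year - birth year
Age = 2008 - 1989 = 19

19


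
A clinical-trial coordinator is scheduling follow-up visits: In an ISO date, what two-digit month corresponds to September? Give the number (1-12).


Calendar month order:
8. August
9. September <--
10. October
September is month number 9

9


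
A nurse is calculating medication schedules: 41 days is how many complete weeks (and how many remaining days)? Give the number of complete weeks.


Total days: 41
Days per week: 7
Division: 41 / 7 = 5 remainder 6
Complete weeks: 5
Remaining days: 6

5


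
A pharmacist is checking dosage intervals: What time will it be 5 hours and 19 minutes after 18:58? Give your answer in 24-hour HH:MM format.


Start time: 18:58
Adding: 5 hours 19 minutes
Minutes: 58 + 19 = 77
Minute overflow: 77 >= 60, so carry 1 hour, minutes = 17
Hours: 18 + 5 + 1 = 24
Hour wraparound: 24 mod 24 = 0
Result: 00:17

00:17


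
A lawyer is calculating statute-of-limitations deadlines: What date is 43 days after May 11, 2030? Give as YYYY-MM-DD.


Start: 2030-05-11
Adding 43 days
Days remaining in May: 20
After May: 23 days still to add
June 2030 has 30 days, need 23
Result: 2030-06-23

2030-06-23


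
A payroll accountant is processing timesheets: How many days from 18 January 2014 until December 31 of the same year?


Start: January 18, 2014
End: December 31, 2014
Days left in January: 13
February: 28
March: 31
April: 30
May: 31
... plus remaining months
Sum of remaining months: 334
Total: 13 + 334 = 347

347


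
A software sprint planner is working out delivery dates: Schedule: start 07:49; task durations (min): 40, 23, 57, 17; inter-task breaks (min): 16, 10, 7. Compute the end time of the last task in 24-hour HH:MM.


Start: 07:49 = 469 min from midnight
  after task 1 (40 min): 08:29
  after break (16 min): 08:45
  after task 2 (23 min): 09:08
  after break (10 min): 09:18
  after task 3 (57 min): 10:15
  after break (7 min): 10:22
  after task 4 (17 min): 10:39
Total elapsed: 170 minutes
End time: 10:39

10:39


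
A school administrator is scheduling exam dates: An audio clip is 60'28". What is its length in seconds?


Minutes: 60
Seconds: 28
Convert minutes to seconds: 60 x 60 = 3600
Add remaining seconds: 3600 + 28 = 3628

3628


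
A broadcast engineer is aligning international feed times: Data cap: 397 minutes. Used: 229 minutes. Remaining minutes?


Total budget: 397 minutes
Time used: 229 minutes
Remaining: 397 - 229 = 168 minutes
Percent used: 57.7%
Percent remaining: 42.3%

168


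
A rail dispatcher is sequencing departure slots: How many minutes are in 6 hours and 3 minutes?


Hours: 6
Extra minutes: 3
Minutes per hour: 60
Hours to minutes: 6 x 60 = 360
Total: 360 + 3 = 363

363


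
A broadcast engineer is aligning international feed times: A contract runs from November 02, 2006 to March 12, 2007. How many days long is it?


Start date: 2006-11-02
End date: 2007-03-12
Nov 2006: +29 days
Dec 2006: +31 days
Jan 2007: +31 days
Feb 2007: +28 days
Mar 2007: +11 days
Total: 130 days

130


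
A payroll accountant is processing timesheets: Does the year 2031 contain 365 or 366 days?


Year: 2031
Check leap year rules:
Divisible by 4? No
2031 is not a leap year
Days: 365

365


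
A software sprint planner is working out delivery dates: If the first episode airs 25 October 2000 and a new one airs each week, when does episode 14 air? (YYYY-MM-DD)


First occurrence: 2000-10-25 (occurrence 1)
Each occurrence is 7 days after the previous.
Occurrence 14 is 13 weeks after the first.
13 weeks = 91 days
2000-10-25 + 91 days = 2001-01-24

2001-01-24


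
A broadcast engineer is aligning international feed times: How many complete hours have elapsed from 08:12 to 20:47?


Start: 08:12
End: 20:47
Hour difference: 20 - 8 = 12 hours
Minute difference: 47 - 12 = 35 minutes
Total minutes: 755
Complete hours: 755 / 60 = 12 (remainder 35)

12


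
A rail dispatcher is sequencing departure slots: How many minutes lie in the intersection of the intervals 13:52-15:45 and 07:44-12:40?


Interval A: [832, 945] minutes from midnight
Interval B: [464, 760] minutes from midnight
Overlap start = max(832, 464) = 832
Overlap end = min(945, 760) = 760
End <= start, so the intervals do not overlap: 0 minutes

0


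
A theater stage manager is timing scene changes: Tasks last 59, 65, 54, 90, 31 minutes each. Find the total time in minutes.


Durations: 59, 65, 54, 90, 31
Running sum: 59
+ 65 = 124
+ 54 = 178
+ 90 = 268
+ 31 = 299
Total duration: 299 minutes
That is 4 hours and 59 minutes

299


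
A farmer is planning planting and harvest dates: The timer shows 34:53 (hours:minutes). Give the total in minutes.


Hours: 34
Minutes: 53
Convert hours to minutes: 34 x 60 = 2040
Add remaining minutes: 2040 + 53 = 2093

2093


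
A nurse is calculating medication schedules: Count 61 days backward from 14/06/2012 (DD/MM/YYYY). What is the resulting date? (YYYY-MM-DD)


Start: 2012-06-14
Subtracting 61 days
Days already passed in June: 14
After going back through June: 47 more days to subtract
May 2012: 31 days, 16 remaining
April 2012 has 30 days, need 16
Result: 2012-04-14

2012-04-14


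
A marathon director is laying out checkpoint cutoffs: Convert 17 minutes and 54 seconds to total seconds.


Minutes: 17
Extra seconds: 54
Seconds per minute: 60
Minutes to seconds: 17 x 60 = 1020
Total: 1020 + 54 = 1074

1074


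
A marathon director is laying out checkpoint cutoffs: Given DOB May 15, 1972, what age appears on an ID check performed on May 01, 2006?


Birth: 1972-05-15
Reference: 2006-05-01
Year difference: 2006 - 1972 = 34
Has birthday (05-15) occurred by 05-01? No
Birthday not yet reached this year -> subtract 1
Age in full years: 33

33


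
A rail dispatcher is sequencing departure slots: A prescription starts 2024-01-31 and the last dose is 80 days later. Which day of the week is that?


Start: 2024-01-31 (Wednesday)
Step 1 - find target date: add 80 days
  2024-01-31 + 80 days = 2024-04-20
Step 2 - day of week:
  80 mod 7 = 3
  Wednesday + 3 days -> Saturday
Result: Saturday (2024-04-20)

Saturday


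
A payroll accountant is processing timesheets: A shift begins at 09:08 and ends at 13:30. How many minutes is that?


Start time: 09:08 = 548 minutes from midnight
End time: 13:30 = 810 minutes from midnight
Difference: 810 - 548 = 262 minutes
That is 4 hours and 22 minutes

262


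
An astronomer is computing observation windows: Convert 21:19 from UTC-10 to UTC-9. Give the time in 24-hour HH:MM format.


Local time: 21:19 at UTC-10 (offset -10h)
Target zone: UTC-9 (offset -9h)
Difference: -9 - (-10) = 1 hours
Calculation: 21 + (1) = 22
Result: 22:19

22:19


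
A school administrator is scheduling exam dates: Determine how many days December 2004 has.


Month: December
Year: 2004
December is a 31-day month
Total: 31 days

31


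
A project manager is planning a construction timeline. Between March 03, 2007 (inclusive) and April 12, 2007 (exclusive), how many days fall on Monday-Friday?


Start: 2007-03-03 (Saturday)
End (exclusive): 2007-04-12 (Thursday)
Total calendar days: 40
Full weeks: 40 // 7 = 5 -> 25 weekdays
Remaining 5 days starting on Saturday:
  Sat(-), Sun(-), Mon(w), Tue(w), Wed(w) -> 3 weekdays
Total business days: 25 + 3 = 28

28


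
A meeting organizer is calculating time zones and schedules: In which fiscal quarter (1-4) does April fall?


Month: April (month 4)
Q1: January-March (months 1-3)
Q2: April-June (months 4-6)
Q3: July-September (months 7-9)
Q4: October-December (months 10-12)
Month 4 falls in Q2

2


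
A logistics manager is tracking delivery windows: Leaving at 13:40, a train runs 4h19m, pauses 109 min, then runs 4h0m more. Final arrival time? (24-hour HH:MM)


Depart: 13:40
Leg 1: +259 min -> 17:59
Layover: +109 min -> 19:48
Leg 2: +240 min -> 23:48
Total travel: 608 minutes = 10h 8m
Arrival: 23:48

23:48


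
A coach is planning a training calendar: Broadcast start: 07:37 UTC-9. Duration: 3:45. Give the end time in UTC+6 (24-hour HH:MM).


Start: 07:37 in UTC-9
Step 1 - add duration:
  minutes: 37 + 45 = 82 (carry 1h)
  hours: 7 + 3 + 1 = 11
  end in UTC-9: 11:22
Step 2 - convert UTC-9 -> UTC+6:
  offset difference: 6 - (-9) = 15 hours
  11 + (15) = 26 -> mod 24 = 2
Result: 02:22 in UTC+6

02:22


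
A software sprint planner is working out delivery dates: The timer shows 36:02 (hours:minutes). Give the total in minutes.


Hours: 36
Minutes: 2
Convert hours to minutes: 36 x 60 = 2160
Add remaining minutes: 2160 + 2 = 2162

2162


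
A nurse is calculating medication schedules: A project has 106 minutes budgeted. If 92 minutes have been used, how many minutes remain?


Total budget: 106 minutes
Time used: 92 minutes
Remaining: 106 - 92 = 14 minutes
Percent used: 86.8%
Percent remaining: 13.2%

14


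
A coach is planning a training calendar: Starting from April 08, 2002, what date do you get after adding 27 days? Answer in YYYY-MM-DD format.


Start: 2002-04-08
Adding 27 days
Days remaining in April: 22
After April: 5 days still to add
May 2002 has 31 days, need 5
Result: 2002-05-05

2002-05-05


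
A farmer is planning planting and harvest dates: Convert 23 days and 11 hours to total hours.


Days: 23
Extra hours: 11
Hours per day: 24
Days to hours: 23 x 24 = 552
Total: 552 + 11 = 563

563


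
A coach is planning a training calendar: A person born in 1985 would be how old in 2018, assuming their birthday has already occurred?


Birth year: 1985
Current year: 2018
Age = current year - birth year
Age = 2018 - 1985 = 33

33


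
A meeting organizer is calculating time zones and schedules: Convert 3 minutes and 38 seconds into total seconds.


Minutes: 3
Seconds: 38
Convert minutes to seconds: 3 x 60 = 180
Add remaining seconds: 180 + 38 = 218

218


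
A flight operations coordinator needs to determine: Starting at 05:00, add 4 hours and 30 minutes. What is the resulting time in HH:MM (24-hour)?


Start time: 05:00
Adding: 4 hours 30 minutes
Minutes: 0 + 30 = 30
Hours: 5 + 4 + 0 = 9
Result: 09:30

09:30


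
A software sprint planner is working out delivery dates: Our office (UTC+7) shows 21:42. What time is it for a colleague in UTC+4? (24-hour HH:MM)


Local time: 21:42 at UTC+7 (offset 7h)
Target zone: UTC+4 (offset 4h)
Difference: 4 - (7) = -3 hours
Calculation: 21 + (-3) = 18
Result: 18:42

18:42


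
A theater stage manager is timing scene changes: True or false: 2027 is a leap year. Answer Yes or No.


Year: 2027
Divisible by 4? 2027 / 4 = 506.75 -> No
Not divisible by 4, so NOT a leap year

No


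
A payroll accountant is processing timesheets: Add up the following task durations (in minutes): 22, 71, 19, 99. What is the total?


Durations: 22, 71, 19, 99
Running sum: 22
+ 71 = 93
+ 19 = 112
+ 99 = 211
Total duration: 211 minutes
That is 3 hours and 31 minutes

211


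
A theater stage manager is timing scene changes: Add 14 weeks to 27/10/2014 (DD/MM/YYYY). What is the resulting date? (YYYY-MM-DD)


Start: 2014-10-27
Weeks to add: 14
Convert to days: 14 x 7 = 98 days
Add 98 days to 2014-10-27
Result: 2015-02-02

2015-02-02


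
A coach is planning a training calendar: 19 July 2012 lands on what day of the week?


Date: 2012-07-19
January 1, 2012 is a Sunday
Day of year: 201
Offset from Jan 1: 200 days
200 mod 7 = 4
Result: Thursday

Thursday


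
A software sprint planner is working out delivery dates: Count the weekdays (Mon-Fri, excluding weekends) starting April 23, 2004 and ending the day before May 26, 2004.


Start: 2004-04-23 (Friday)
End (exclusive): 2004-05-26 (Wednesday)
Total calendar days: 33
Full weeks: 33 // 7 = 4 -> 20 weekdays
Remaining 5 days starting on Friday:
  Fri(w), Sat(-), Sun(-), Mon(w), Tue(w) -> 3 weekdays
Total business days: 20 + 3 = 23

23


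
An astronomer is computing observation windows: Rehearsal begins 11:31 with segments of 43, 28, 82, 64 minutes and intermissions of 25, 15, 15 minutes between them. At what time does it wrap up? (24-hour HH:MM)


Start: 11:31 = 691 min from midnight
  after task 1 (43 min): 12:14
  after break (25 min): 12:39
  after task 2 (28 min): 13:07
  after break (15 min): 13:22
  after task 3 (82 min): 14:44
  after break (15 min): 14:59
  after task 4 (64 min): 16:03
Total elapsed: 272 minutes
End time: 16:03

16:03


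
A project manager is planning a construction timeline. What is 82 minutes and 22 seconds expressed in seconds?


Minutes: 82
Extra seconds: 22
Seconds per minute: 60
Minutes to seconds: 82 x 60 = 4920
Total: 4920 + 22 = 4942

4942


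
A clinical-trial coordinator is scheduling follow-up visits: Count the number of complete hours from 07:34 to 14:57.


Start: 07:34
End: 14:57
Hour difference: 14 - 7 = 7 hours
Minute difference: 57 - 34 = 23 minutes
Total minutes: 443
Complete hours: 443 / 60 = 7 (remainder 23)

7


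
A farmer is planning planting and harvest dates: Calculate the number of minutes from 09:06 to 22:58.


Start time: 09:06 = 546 minutes from midnight
End time: 22:58 = 1378 minutes from midnight
Difference: 1378 - 546 = 832 minutes
That is 13 hours and 52 minutes

832
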